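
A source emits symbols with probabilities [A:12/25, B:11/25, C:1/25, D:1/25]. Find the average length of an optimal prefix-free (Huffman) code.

Huffman tree construction:
Combine smallest probabilities repeatedly
Resulting codes:
  A: 0 (length 1)
  B: 11 (length 2)
  C: 100 (length 3)
  D: 101 (length 3)
Average length = Σ p(s) × length(s) = 1.6000 bits


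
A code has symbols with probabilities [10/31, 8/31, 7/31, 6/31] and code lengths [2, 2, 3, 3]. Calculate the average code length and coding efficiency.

Average length L = Σ p_i × l_i = 2.4194 bits
Entropy H = 1.9742 bits
Efficiency η = H/L × 100% = 81.60%


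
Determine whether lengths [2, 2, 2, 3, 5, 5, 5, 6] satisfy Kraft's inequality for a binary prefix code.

Kraft inequality: Σ 2^(-l_i) ≤ 1 for prefix-free code
Calculating: 2^(-2) + 2^(-2) + 2^(-2) + 2^(-3) + 2^(-5) + 2^(-5) + 2^(-5) + 2^(-6)
= 0.25 + 0.25 + 0.25 + 0.125 + 0.03125 + 0.03125 + 0.03125 + 0.015625
= 0.9844
Since 0.9844 ≤ 1, prefix-free code exists


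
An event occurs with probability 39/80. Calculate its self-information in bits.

Information content I(x) = -log₂(p(x))
I = -log₂(39/80) = -log₂(0.4875)
I = 1.0365 bits


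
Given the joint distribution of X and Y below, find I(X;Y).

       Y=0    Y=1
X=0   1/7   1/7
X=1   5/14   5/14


H(X) = 0.8631, H(Y) = 1.0000, H(X,Y) = 1.8631
I(X;Y) = H(X) + H(Y) - H(X,Y) = 0.0000 bits


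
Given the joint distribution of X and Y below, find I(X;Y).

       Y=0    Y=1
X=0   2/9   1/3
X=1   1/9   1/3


H(X) = 0.9911, H(Y) = 0.9183, H(X,Y) = 1.8911
I(X;Y) = H(X) + H(Y) - H(X,Y) = 0.0183 bits


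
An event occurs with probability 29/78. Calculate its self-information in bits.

Information content I(x) = -log₂(p(x))
I = -log₂(29/78) = -log₂(0.3718)
I = 1.4274 bits


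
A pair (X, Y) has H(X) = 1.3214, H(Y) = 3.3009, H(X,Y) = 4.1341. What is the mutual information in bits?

I(X;Y) = H(X) + H(Y) - H(X,Y)
I(X;Y) = 1.3214 + 3.3009 - 4.1341 = 0.4882 bits


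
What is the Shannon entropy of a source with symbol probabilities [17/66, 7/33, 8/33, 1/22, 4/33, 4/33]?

H(X) = -Σ p(x) log₂ p(x)
  -17/66 × log₂(17/66) = 0.5041
  -7/33 × log₂(7/33) = 0.4745
  -8/33 × log₂(8/33) = 0.4956
  -1/22 × log₂(1/22) = 0.2027
  -4/33 × log₂(4/33) = 0.3690
  -4/33 × log₂(4/33) = 0.3690
H(X) = 2.4149 bits


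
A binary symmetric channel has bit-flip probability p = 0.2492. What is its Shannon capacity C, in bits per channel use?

For BSC with error probability p:
C = 1 - H(p) where H(p) is binary entropy
H(0.2492) = -0.2492 × log₂(0.2492) - 0.7508 × log₂(0.7508)
H(p) = 0.8100
C = 1 - 0.8100 = 0.1900 bits/use


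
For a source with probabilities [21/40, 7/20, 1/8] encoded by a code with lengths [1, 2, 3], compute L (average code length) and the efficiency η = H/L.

Average length L = Σ p_i × l_i = 1.6000 bits
Entropy H = 1.3931 bits
Efficiency η = H/L × 100% = 87.07%


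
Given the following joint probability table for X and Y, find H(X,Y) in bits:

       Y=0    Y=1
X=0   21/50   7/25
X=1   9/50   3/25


H(X,Y) = -Σ p(x,y) log₂ p(x,y)
  p(0,0)=21/50: -0.4200 × log₂(0.4200) = 0.5256
  p(0,1)=7/25: -0.2800 × log₂(0.2800) = 0.5142
  p(1,0)=9/50: -0.1800 × log₂(0.1800) = 0.4453
  p(1,1)=3/25: -0.1200 × log₂(0.1200) = 0.3671
H(X,Y) = 1.8522 bits


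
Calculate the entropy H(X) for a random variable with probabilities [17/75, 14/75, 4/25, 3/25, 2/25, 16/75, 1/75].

H(X) = -Σ p(x) log₂ p(x)
  -17/75 × log₂(17/75) = 0.4854
  -14/75 × log₂(14/75) = 0.4520
  -4/25 × log₂(4/25) = 0.4230
  -3/25 × log₂(3/25) = 0.3671
  -2/25 × log₂(2/25) = 0.2915
  -16/75 × log₂(16/75) = 0.4755
  -1/75 × log₂(1/75) = 0.0831
H(X) = 2.5775 bits


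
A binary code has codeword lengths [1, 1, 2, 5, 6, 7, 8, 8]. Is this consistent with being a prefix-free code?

Kraft inequality: Σ 2^(-l_i) ≤ 1 for prefix-free code
Calculating: 2^(-1) + 2^(-1) + 2^(-2) + 2^(-5) + 2^(-6) + 2^(-7) + 2^(-8) + 2^(-8)
= 0.5 + 0.5 + 0.25 + 0.03125 + 0.015625 + 0.0078125 + 0.00390625 + 0.00390625
= 1.3125
Since 1.3125 > 1, prefix-free code does not exist


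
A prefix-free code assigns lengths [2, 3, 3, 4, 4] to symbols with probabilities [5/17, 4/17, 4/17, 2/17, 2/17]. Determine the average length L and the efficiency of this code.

Average length L = Σ p_i × l_i = 2.9412 bits
Entropy H = 2.2281 bits
Efficiency η = H/L × 100% = 75.75%


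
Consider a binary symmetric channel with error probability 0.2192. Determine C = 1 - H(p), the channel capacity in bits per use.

For BSC with error probability p:
C = 1 - H(p) where H(p) is binary entropy
H(0.2192) = -0.2192 × log₂(0.2192) - 0.7808 × log₂(0.7808)
H(p) = 0.7587
C = 1 - 0.7587 = 0.2413 bits/use


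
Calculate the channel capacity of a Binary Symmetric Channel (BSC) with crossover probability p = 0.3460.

For BSC with error probability p:
C = 1 - H(p) where H(p) is binary entropy
H(0.3460) = -0.3460 × log₂(0.3460) - 0.6540 × log₂(0.6540)
H(p) = 0.9304
C = 1 - 0.9304 = 0.0696 bits/use


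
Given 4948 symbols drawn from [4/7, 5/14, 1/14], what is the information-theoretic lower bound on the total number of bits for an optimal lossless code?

Entropy H = 1.2638 bits/symbol
Minimum bits = H × n = 1.2638 × 4948
= 6253.33 bits


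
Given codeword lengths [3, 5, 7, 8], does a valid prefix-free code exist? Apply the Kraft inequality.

Kraft inequality: Σ 2^(-l_i) ≤ 1 for prefix-free code
Calculating: 2^(-3) + 2^(-5) + 2^(-7) + 2^(-8)
= 0.125 + 0.03125 + 0.0078125 + 0.00390625
= 0.1680
Since 0.1680 ≤ 1, prefix-free code exists


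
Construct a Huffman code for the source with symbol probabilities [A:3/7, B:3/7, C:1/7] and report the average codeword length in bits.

Huffman tree construction:
Combine smallest probabilities repeatedly
Resulting codes:
  A: 11 (length 2)
  B: 0 (length 1)
  C: 10 (length 2)
Average length = Σ p(s) × length(s) = 1.5714 bits


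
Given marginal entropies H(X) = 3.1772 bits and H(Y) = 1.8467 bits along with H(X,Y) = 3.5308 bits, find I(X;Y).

I(X;Y) = H(X) + H(Y) - H(X,Y)
I(X;Y) = 3.1772 + 1.8467 - 3.5308 = 1.4931 bits


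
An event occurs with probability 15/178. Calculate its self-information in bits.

Information content I(x) = -log₂(p(x))
I = -log₂(15/178) = -log₂(0.0843)
I = 3.5688 bits


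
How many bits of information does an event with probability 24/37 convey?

Information content I(x) = -log₂(p(x))
I = -log₂(24/37) = -log₂(0.6486)
I = 0.6245 bits


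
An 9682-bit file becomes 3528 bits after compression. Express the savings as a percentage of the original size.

Space savings = (1 - Compressed/Original) × 100%
= (1 - 3528/9682) × 100%
= 63.56%


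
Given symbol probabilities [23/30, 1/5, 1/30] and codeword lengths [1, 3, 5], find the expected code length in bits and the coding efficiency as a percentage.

Average length L = Σ p_i × l_i = 1.5333 bits
Entropy H = 0.9218 bits
Efficiency η = H/L × 100% = 60.12%


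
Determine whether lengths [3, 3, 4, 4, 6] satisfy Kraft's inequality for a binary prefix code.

Kraft inequality: Σ 2^(-l_i) ≤ 1 for prefix-free code
Calculating: 2^(-3) + 2^(-3) + 2^(-4) + 2^(-4) + 2^(-6)
= 0.125 + 0.125 + 0.0625 + 0.0625 + 0.015625
= 0.3906
Since 0.3906 ≤ 1, prefix-free code exists


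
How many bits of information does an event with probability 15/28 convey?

Information content I(x) = -log₂(p(x))
I = -log₂(15/28) = -log₂(0.5357)
I = 0.9005 bits


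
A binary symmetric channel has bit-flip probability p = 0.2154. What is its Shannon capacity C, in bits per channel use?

For BSC with error probability p:
C = 1 - H(p) where H(p) is binary entropy
H(0.2154) = -0.2154 × log₂(0.2154) - 0.7846 × log₂(0.7846)
H(p) = 0.7517
C = 1 - 0.7517 = 0.2483 bits/use


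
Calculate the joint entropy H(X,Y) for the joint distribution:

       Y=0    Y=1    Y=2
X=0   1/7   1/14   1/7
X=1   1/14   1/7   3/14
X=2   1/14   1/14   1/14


H(X,Y) = -Σ p(x,y) log₂ p(x,y)
  p(0,0)=1/7: -0.1429 × log₂(0.1429) = 0.4011
  p(0,1)=1/14: -0.0714 × log₂(0.0714) = 0.2720
  p(0,2)=1/7: -0.1429 × log₂(0.1429) = 0.4011
  p(1,0)=1/14: -0.0714 × log₂(0.0714) = 0.2720
  p(1,1)=1/7: -0.1429 × log₂(0.1429) = 0.4011
  p(1,2)=3/14: -0.2143 × log₂(0.2143) = 0.4762
  p(2,0)=1/14: -0.0714 × log₂(0.0714) = 0.2720
  p(2,1)=1/14: -0.0714 × log₂(0.0714) = 0.2720
  p(2,2)=1/14: -0.0714 × log₂(0.0714) = 0.2720
H(X,Y) = 3.0391 bits


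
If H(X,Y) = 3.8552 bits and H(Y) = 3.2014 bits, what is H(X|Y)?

Chain rule: H(X,Y) = H(X|Y) + H(Y)
H(X|Y) = H(X,Y) - H(Y) = 3.8552 - 3.2014 = 0.6538 bits


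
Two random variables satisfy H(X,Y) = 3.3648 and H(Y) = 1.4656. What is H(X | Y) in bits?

Chain rule: H(X,Y) = H(X|Y) + H(Y)
H(X|Y) = H(X,Y) - H(Y) = 3.3648 - 1.4656 = 1.8992 bits


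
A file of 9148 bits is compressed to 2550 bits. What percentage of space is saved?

Space savings = (1 - Compressed/Original) × 100%
= (1 - 2550/9148) × 100%
= 72.13%


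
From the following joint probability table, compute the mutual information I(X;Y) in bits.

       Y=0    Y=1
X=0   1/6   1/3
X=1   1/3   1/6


H(X) = 1.0000, H(Y) = 1.0000, H(X,Y) = 1.9183
I(X;Y) = H(X) + H(Y) - H(X,Y) = 0.0817 bits


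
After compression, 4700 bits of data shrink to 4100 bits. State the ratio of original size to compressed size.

Compression ratio = Original / Compressed
= 4700 / 4100 = 1.15:1


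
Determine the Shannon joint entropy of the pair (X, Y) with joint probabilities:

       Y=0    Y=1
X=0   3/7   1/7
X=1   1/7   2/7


H(X,Y) = -Σ p(x,y) log₂ p(x,y)
  p(0,0)=3/7: -0.4286 × log₂(0.4286) = 0.5239
  p(0,1)=1/7: -0.1429 × log₂(0.1429) = 0.4011
  p(1,0)=1/7: -0.1429 × log₂(0.1429) = 0.4011
  p(1,1)=2/7: -0.2857 × log₂(0.2857) = 0.5164
H(X,Y) = 1.8424 bits


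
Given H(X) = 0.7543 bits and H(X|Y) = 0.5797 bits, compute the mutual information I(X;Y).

I(X;Y) = H(X) - H(X|Y)
I(X;Y) = 0.7543 - 0.5797 = 0.1746 bits


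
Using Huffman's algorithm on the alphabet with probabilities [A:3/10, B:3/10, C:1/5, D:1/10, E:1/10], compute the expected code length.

Huffman tree construction:
Combine smallest probabilities repeatedly
Resulting codes:
  A: 10 (length 2)
  B: 11 (length 2)
  C: 00 (length 2)
  D: 010 (length 3)
  E: 011 (length 3)
Average length = Σ p(s) × length(s) = 2.2000 bits


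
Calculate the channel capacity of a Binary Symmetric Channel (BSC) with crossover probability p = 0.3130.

For BSC with error probability p:
C = 1 - H(p) where H(p) is binary entropy
H(0.3130) = -0.3130 × log₂(0.3130) - 0.6870 × log₂(0.6870)
H(p) = 0.8966
C = 1 - 0.8966 = 0.1034 bits/use


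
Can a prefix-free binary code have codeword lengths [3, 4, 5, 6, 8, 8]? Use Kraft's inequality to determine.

Kraft inequality: Σ 2^(-l_i) ≤ 1 for prefix-free code
Calculating: 2^(-3) + 2^(-4) + 2^(-5) + 2^(-6) + 2^(-8) + 2^(-8)
= 0.125 + 0.0625 + 0.03125 + 0.015625 + 0.00390625 + 0.00390625
= 0.2422
Since 0.2422 ≤ 1, prefix-free code exists


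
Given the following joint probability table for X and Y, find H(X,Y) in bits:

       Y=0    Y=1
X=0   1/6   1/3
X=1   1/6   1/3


H(X,Y) = -Σ p(x,y) log₂ p(x,y)
  p(0,0)=1/6: -0.1667 × log₂(0.1667) = 0.4308
  p(0,1)=1/3: -0.3333 × log₂(0.3333) = 0.5283
  p(1,0)=1/6: -0.1667 × log₂(0.1667) = 0.4308
  p(1,1)=1/3: -0.3333 × log₂(0.3333) = 0.5283
H(X,Y) = 1.9183 bits


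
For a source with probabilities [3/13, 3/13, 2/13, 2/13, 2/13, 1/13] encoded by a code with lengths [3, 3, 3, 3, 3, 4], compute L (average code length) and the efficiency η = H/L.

Average length L = Σ p_i × l_i = 3.0769 bits
Entropy H = 2.5074 bits
Efficiency η = H/L × 100% = 81.49%


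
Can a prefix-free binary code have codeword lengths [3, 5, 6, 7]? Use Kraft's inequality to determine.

Kraft inequality: Σ 2^(-l_i) ≤ 1 for prefix-free code
Calculating: 2^(-3) + 2^(-5) + 2^(-6) + 2^(-7)
= 0.125 + 0.03125 + 0.015625 + 0.0078125
= 0.1797
Since 0.1797 ≤ 1, prefix-free code exists


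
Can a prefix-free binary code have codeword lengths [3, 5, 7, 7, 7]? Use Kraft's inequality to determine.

Kraft inequality: Σ 2^(-l_i) ≤ 1 for prefix-free code
Calculating: 2^(-3) + 2^(-5) + 2^(-7) + 2^(-7) + 2^(-7)
= 0.125 + 0.03125 + 0.0078125 + 0.0078125 + 0.0078125
= 0.1797
Since 0.1797 ≤ 1, prefix-free code exists


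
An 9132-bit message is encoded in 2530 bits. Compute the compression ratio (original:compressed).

Compression ratio = Original / Compressed
= 9132 / 2530 = 3.61:1


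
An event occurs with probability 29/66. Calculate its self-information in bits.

Information content I(x) = -log₂(p(x))
I = -log₂(29/66) = -log₂(0.4394)
I = 1.1864 bits


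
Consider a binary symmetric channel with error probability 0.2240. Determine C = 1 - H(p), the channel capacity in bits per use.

For BSC with error probability p:
C = 1 - H(p) where H(p) is binary entropy
H(0.2240) = -0.2240 × log₂(0.2240) - 0.7760 × log₂(0.7760)
H(p) = 0.7674
C = 1 - 0.7674 = 0.2326 bits/use


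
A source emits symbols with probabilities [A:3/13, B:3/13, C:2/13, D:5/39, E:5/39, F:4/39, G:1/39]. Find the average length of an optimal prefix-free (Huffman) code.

Huffman tree construction:
Combine smallest probabilities repeatedly
Resulting codes:
  A: 00 (length 2)
  B: 01 (length 2)
  C: 111 (length 3)
  D: 100 (length 3)
  E: 101 (length 3)
  F: 1101 (length 4)
  G: 1100 (length 4)
Average length = Σ p(s) × length(s) = 2.6667 bits


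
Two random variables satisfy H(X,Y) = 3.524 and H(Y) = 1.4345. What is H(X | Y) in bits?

Chain rule: H(X,Y) = H(X|Y) + H(Y)
H(X|Y) = H(X,Y) - H(Y) = 3.524 - 1.4345 = 2.0895 bits


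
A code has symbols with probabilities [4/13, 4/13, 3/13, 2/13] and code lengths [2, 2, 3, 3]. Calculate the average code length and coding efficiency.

Average length L = Σ p_i × l_i = 2.3846 bits
Entropy H = 1.9501 bits
Efficiency η = H/L × 100% = 81.78%


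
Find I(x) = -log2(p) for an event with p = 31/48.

Information content I(x) = -log₂(p(x))
I = -log₂(31/48) = -log₂(0.6458)
I = 0.6308 bits


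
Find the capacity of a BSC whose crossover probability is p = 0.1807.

For BSC with error probability p:
C = 1 - H(p) where H(p) is binary entropy
H(0.1807) = -0.1807 × log₂(0.1807) - 0.8193 × log₂(0.8193)
H(p) = 0.6816
C = 1 - 0.6816 = 0.3184 bits/use


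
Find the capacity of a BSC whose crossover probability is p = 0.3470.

For BSC with error probability p:
C = 1 - H(p) where H(p) is binary entropy
H(0.3470) = -0.3470 × log₂(0.3470) - 0.6530 × log₂(0.6530)
H(p) = 0.9314
C = 1 - 0.9314 = 0.0686 bits/use


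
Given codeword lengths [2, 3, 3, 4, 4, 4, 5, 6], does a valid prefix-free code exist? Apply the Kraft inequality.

Kraft inequality: Σ 2^(-l_i) ≤ 1 for prefix-free code
Calculating: 2^(-2) + 2^(-3) + 2^(-3) + 2^(-4) + 2^(-4) + 2^(-4) + 2^(-5) + 2^(-6)
= 0.25 + 0.125 + 0.125 + 0.0625 + 0.0625 + 0.0625 + 0.03125 + 0.015625
= 0.7344
Since 0.7344 ≤ 1, prefix-free code exists


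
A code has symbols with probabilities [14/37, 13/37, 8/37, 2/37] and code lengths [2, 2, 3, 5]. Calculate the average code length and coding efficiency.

Average length L = Σ p_i × l_i = 2.3784 bits
Entropy H = 1.7660 bits
Efficiency η = H/L × 100% = 74.25%


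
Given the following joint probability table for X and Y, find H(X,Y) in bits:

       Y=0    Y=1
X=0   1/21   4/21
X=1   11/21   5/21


H(X,Y) = -Σ p(x,y) log₂ p(x,y)
  p(0,0)=1/21: -0.0476 × log₂(0.0476) = 0.2092
  p(0,1)=4/21: -0.1905 × log₂(0.1905) = 0.4557
  p(1,0)=11/21: -0.5238 × log₂(0.5238) = 0.4887
  p(1,1)=5/21: -0.2381 × log₂(0.2381) = 0.4929
H(X,Y) = 1.6464 bits


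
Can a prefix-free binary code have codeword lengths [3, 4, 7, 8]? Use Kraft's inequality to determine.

Kraft inequality: Σ 2^(-l_i) ≤ 1 for prefix-free code
Calculating: 2^(-3) + 2^(-4) + 2^(-7) + 2^(-8)
= 0.125 + 0.0625 + 0.0078125 + 0.00390625
= 0.1992
Since 0.1992 ≤ 1, prefix-free code exists


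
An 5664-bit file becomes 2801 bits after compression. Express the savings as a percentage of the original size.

Space savings = (1 - Compressed/Original) × 100%
= (1 - 2801/5664) × 100%
= 50.55%


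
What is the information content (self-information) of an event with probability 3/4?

Information content I(x) = -log₂(p(x))
I = -log₂(3/4) = -log₂(0.7500)
I = 0.4150 bits


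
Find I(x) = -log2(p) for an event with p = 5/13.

Information content I(x) = -log₂(p(x))
I = -log₂(5/13) = -log₂(0.3846)
I = 1.3785 bits


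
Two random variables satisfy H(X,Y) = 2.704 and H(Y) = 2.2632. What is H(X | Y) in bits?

Chain rule: H(X,Y) = H(X|Y) + H(Y)
H(X|Y) = H(X,Y) - H(Y) = 2.704 - 2.2632 = 0.4408 bits


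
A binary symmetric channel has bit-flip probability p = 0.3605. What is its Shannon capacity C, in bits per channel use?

For BSC with error probability p:
C = 1 - H(p) where H(p) is binary entropy
H(0.3605) = -0.3605 × log₂(0.3605) - 0.6395 × log₂(0.6395)
H(p) = 0.9431
C = 1 - 0.9431 = 0.0569 bits/use


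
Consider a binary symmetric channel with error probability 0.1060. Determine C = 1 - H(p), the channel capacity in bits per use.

For BSC with error probability p:
C = 1 - H(p) where H(p) is binary entropy
H(0.1060) = -0.1060 × log₂(0.1060) - 0.8940 × log₂(0.8940)
H(p) = 0.4877
C = 1 - 0.4877 = 0.5123 bits/use


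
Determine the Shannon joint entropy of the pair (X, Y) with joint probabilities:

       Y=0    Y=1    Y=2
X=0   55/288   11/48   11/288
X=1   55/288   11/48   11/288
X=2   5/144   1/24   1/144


H(X,Y) = -Σ p(x,y) log₂ p(x,y)
  p(0,0)=55/288: -0.1910 × log₂(0.1910) = 0.4561
  p(0,1)=11/48: -0.2292 × log₂(0.2292) = 0.4871
  p(0,2)=11/288: -0.0382 × log₂(0.0382) = 0.1799
  p(1,0)=55/288: -0.1910 × log₂(0.1910) = 0.4561
  p(1,1)=11/48: -0.2292 × log₂(0.2292) = 0.4871
  p(1,2)=11/288: -0.0382 × log₂(0.0382) = 0.1799
  p(2,0)=5/144: -0.0347 × log₂(0.0347) = 0.1683
  p(2,1)=1/24: -0.0417 × log₂(0.0417) = 0.1910
  p(2,2)=1/144: -0.0069 × log₂(0.0069) = 0.0498
H(X,Y) = 2.6555 bits


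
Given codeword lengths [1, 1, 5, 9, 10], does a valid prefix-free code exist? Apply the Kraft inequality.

Kraft inequality: Σ 2^(-l_i) ≤ 1 for prefix-free code
Calculating: 2^(-1) + 2^(-1) + 2^(-5) + 2^(-9) + 2^(-10)
= 0.5 + 0.5 + 0.03125 + 0.001953125 + 0.0009765625
= 1.0342
Since 1.0342 > 1, prefix-free code does not exist


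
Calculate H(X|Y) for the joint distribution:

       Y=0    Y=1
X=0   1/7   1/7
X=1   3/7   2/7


H(X|Y) = Σ_y p(y) H(X|Y=y)
  p(Y=0) = 4/7, H(X|Y=0) = 0.8113
  p(Y=1) = 3/7, H(X|Y=1) = 0.9183
H(X|Y) = 0.5714×0.8113 + 0.4286×0.9183 = 0.8571 bits


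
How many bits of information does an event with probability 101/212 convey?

Information content I(x) = -log₂(p(x))
I = -log₂(101/212) = -log₂(0.4764)
I = 1.0697 bits


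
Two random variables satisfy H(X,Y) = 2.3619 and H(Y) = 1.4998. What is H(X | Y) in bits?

Chain rule: H(X,Y) = H(X|Y) + H(Y)
H(X|Y) = H(X,Y) - H(Y) = 2.3619 - 1.4998 = 0.8621 bits


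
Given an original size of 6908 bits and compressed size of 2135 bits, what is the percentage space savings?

Space savings = (1 - Compressed/Original) × 100%
= (1 - 2135/6908) × 100%
= 69.09%


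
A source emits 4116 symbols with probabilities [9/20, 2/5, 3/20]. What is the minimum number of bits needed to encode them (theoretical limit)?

Entropy H = 1.4577 bits/symbol
Minimum bits = H × n = 1.4577 × 4116
= 5999.97 bits


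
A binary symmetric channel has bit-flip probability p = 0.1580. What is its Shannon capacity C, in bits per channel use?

For BSC with error probability p:
C = 1 - H(p) where H(p) is binary entropy
H(0.1580) = -0.1580 × log₂(0.1580) - 0.8420 × log₂(0.8420)
H(p) = 0.6295
C = 1 - 0.6295 = 0.3705 bits/use


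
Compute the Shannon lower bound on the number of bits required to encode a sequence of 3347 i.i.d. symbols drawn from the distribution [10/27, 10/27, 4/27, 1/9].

Entropy H = 1.8218 bits/symbol
Minimum bits = H × n = 1.8218 × 3347
= 6097.55 bits


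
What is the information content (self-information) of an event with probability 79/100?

Information content I(x) = -log₂(p(x))
I = -log₂(79/100) = -log₂(0.7900)
I = 0.3401 bits


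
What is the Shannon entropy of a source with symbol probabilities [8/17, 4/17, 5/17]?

H(X) = -Σ p(x) log₂ p(x)
  -8/17 × log₂(8/17) = 0.5117
  -4/17 × log₂(4/17) = 0.4912
  -5/17 × log₂(5/17) = 0.5193
H(X) = 1.5222 bits


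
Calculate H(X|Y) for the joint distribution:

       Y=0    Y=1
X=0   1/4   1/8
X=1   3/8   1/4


H(X|Y) = Σ_y p(y) H(X|Y=y)
  p(Y=0) = 5/8, H(X|Y=0) = 0.9710
  p(Y=1) = 3/8, H(X|Y=1) = 0.9183
H(X|Y) = 0.6250×0.9710 + 0.3750×0.9183 = 0.9512 bits


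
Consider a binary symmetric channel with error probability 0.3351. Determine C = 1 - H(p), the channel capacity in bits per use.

For BSC with error probability p:
C = 1 - H(p) where H(p) is binary entropy
H(0.3351) = -0.3351 × log₂(0.3351) - 0.6649 × log₂(0.6649)
H(p) = 0.9201
C = 1 - 0.9201 = 0.0799 bits/use


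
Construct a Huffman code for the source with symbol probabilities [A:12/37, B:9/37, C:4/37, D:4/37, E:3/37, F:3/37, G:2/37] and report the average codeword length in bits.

Huffman tree construction:
Combine smallest probabilities repeatedly
Resulting codes:
  A: 11 (length 2)
  B: 01 (length 2)
  C: 001 (length 3)
  D: 100 (length 3)
  E: 1011 (length 4)
  F: 000 (length 3)
  G: 1010 (length 4)
Average length = Σ p(s) × length(s) = 2.5676 bits


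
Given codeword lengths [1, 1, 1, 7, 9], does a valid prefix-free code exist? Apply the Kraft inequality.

Kraft inequality: Σ 2^(-l_i) ≤ 1 for prefix-free code
Calculating: 2^(-1) + 2^(-1) + 2^(-1) + 2^(-7) + 2^(-9)
= 0.5 + 0.5 + 0.5 + 0.0078125 + 0.001953125
= 1.5098
Since 1.5098 > 1, prefix-free code does not exist


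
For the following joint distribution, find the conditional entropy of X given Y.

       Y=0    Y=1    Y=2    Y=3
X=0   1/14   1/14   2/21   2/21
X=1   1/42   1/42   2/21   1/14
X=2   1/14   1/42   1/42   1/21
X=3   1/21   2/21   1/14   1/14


H(X|Y) = Σ_y p(y) H(X|Y=y)
  p(Y=0) = 3/14, H(X|Y=0) = 1.8911
  p(Y=1) = 3/14, H(X|Y=1) = 1.7527
  p(Y=2) = 2/7, H(X|Y=2) = 1.8554
  p(Y=3) = 2/7, H(X|Y=3) = 1.9591
H(X|Y) = 0.2143×1.8911 + 0.2143×1.7527 + 0.2857×1.8554 + 0.2857×1.9591 = 1.8707 bits


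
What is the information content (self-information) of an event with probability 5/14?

Information content I(x) = -log₂(p(x))
I = -log₂(5/14) = -log₂(0.3571)
I = 1.4854 bits


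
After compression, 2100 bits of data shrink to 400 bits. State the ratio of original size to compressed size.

Compression ratio = Original / Compressed
= 2100 / 400 = 5.25:1


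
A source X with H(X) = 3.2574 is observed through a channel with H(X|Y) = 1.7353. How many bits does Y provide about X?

I(X;Y) = H(X) - H(X|Y)
I(X;Y) = 3.2574 - 1.7353 = 1.5221 bits


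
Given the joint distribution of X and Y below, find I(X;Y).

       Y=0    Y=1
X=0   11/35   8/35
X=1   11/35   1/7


H(X) = 0.9947, H(Y) = 0.9518, H(X,Y) = 1.9374
I(X;Y) = H(X) + H(Y) - H(X,Y) = 0.0091 bits


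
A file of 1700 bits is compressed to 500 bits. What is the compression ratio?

Compression ratio = Original / Compressed
= 1700 / 500 = 3.40:1


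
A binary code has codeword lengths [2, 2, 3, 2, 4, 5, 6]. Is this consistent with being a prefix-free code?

Kraft inequality: Σ 2^(-l_i) ≤ 1 for prefix-free code
Calculating: 2^(-2) + 2^(-2) + 2^(-3) + 2^(-2) + 2^(-4) + 2^(-5) + 2^(-6)
= 0.25 + 0.25 + 0.125 + 0.25 + 0.0625 + 0.03125 + 0.015625
= 0.9844
Since 0.9844 ≤ 1, prefix-free code exists


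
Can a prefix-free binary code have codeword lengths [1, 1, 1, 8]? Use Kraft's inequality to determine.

Kraft inequality: Σ 2^(-l_i) ≤ 1 for prefix-free code
Calculating: 2^(-1) + 2^(-1) + 2^(-1) + 2^(-8)
= 0.5 + 0.5 + 0.5 + 0.00390625
= 1.5039
Since 1.5039 > 1, prefix-free code does not exist


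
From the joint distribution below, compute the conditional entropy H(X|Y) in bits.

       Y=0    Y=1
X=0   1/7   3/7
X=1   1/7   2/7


H(X|Y) = Σ_y p(y) H(X|Y=y)
  p(Y=0) = 2/7, H(X|Y=0) = 1.0000
  p(Y=1) = 5/7, H(X|Y=1) = 0.9710
H(X|Y) = 0.2857×1.0000 + 0.7143×0.9710 = 0.9793 bits


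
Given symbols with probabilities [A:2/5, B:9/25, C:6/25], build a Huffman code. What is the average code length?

Huffman tree construction:
Combine smallest probabilities repeatedly
Resulting codes:
  A: 0 (length 1)
  B: 11 (length 2)
  C: 10 (length 2)
Average length = Σ p(s) × length(s) = 1.6000 bits


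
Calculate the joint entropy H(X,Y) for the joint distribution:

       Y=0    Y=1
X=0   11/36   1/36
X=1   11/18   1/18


H(X,Y) = -Σ p(x,y) log₂ p(x,y)
  p(0,0)=11/36: -0.3056 × log₂(0.3056) = 0.5227
  p(0,1)=1/36: -0.0278 × log₂(0.0278) = 0.1436
  p(1,0)=11/18: -0.6111 × log₂(0.6111) = 0.4342
  p(1,1)=1/18: -0.0556 × log₂(0.0556) = 0.2317
H(X,Y) = 1.3321 bits


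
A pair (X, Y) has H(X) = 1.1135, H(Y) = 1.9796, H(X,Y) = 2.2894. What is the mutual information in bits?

I(X;Y) = H(X) + H(Y) - H(X,Y)
I(X;Y) = 1.1135 + 1.9796 - 2.2894 = 0.8037 bits


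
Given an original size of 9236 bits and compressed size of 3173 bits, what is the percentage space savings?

Space savings = (1 - Compressed/Original) × 100%
= (1 - 3173/9236) × 100%
= 65.65%


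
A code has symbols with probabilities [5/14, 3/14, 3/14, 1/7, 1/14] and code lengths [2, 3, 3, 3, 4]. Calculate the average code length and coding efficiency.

Average length L = Σ p_i × l_i = 2.7143 bits
Entropy H = 2.1560 bits
Efficiency η = H/L × 100% = 79.43%


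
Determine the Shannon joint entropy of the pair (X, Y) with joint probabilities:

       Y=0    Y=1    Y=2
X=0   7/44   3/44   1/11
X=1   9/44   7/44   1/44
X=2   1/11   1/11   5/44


H(X,Y) = -Σ p(x,y) log₂ p(x,y)
  p(0,0)=7/44: -0.1591 × log₂(0.1591) = 0.4219
  p(0,1)=3/44: -0.0682 × log₂(0.0682) = 0.2642
  p(0,2)=1/11: -0.0909 × log₂(0.0909) = 0.3145
  p(1,0)=9/44: -0.2045 × log₂(0.2045) = 0.4683
  p(1,1)=7/44: -0.1591 × log₂(0.1591) = 0.4219
  p(1,2)=1/44: -0.0227 × log₂(0.0227) = 0.1241
  p(2,0)=1/11: -0.0909 × log₂(0.0909) = 0.3145
  p(2,1)=1/11: -0.0909 × log₂(0.0909) = 0.3145
  p(2,2)=5/44: -0.1136 × log₂(0.1136) = 0.3565
H(X,Y) = 3.0004 bits


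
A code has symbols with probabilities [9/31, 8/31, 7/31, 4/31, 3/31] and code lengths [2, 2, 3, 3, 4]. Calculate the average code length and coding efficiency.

Average length L = Σ p_i × l_i = 2.5484 bits
Entropy H = 2.2143 bits
Efficiency η = H/L × 100% = 86.89%


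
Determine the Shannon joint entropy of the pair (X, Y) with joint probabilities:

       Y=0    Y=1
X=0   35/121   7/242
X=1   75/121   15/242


H(X,Y) = -Σ p(x,y) log₂ p(x,y)
  p(0,0)=35/121: -0.2893 × log₂(0.2893) = 0.5176
  p(0,1)=7/242: -0.0289 × log₂(0.0289) = 0.1479
  p(1,0)=75/121: -0.6198 × log₂(0.6198) = 0.4277
  p(1,1)=15/242: -0.0620 × log₂(0.0620) = 0.2487
H(X,Y) = 1.3419 bits


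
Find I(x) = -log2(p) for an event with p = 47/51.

Information content I(x) = -log₂(p(x))
I = -log₂(47/51) = -log₂(0.9216)
I = 0.1178 bits


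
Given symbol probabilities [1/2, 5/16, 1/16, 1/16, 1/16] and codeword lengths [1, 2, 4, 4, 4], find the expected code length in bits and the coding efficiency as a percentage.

Average length L = Σ p_i × l_i = 1.8750 bits
Entropy H = 1.7744 bits
Efficiency η = H/L × 100% = 94.63%


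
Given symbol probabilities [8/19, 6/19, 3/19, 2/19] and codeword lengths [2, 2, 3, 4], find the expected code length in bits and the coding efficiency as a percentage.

Average length L = Σ p_i × l_i = 2.3684 bits
Entropy H = 1.8129 bits
Efficiency η = H/L × 100% = 76.55%


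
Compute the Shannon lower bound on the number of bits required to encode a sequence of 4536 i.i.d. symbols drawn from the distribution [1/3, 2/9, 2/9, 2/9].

Entropy H = 1.9749 bits/symbol
Minimum bits = H × n = 1.9749 × 4536
= 8958.32 bits


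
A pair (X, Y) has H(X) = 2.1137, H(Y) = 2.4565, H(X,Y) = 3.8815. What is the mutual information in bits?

I(X;Y) = H(X) + H(Y) - H(X,Y)
I(X;Y) = 2.1137 + 2.4565 - 3.8815 = 0.6887 bits


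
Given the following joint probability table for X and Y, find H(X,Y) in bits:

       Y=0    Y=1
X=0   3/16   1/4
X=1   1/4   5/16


H(X,Y) = -Σ p(x,y) log₂ p(x,y)
  p(0,0)=3/16: -0.1875 × log₂(0.1875) = 0.4528
  p(0,1)=1/4: -0.2500 × log₂(0.2500) = 0.5000
  p(1,0)=1/4: -0.2500 × log₂(0.2500) = 0.5000
  p(1,1)=5/16: -0.3125 × log₂(0.3125) = 0.5244
H(X,Y) = 1.9772 bits


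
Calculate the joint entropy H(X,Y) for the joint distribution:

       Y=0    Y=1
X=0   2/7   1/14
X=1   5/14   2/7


H(X,Y) = -Σ p(x,y) log₂ p(x,y)
  p(0,0)=2/7: -0.2857 × log₂(0.2857) = 0.5164
  p(0,1)=1/14: -0.0714 × log₂(0.0714) = 0.2720
  p(1,0)=5/14: -0.3571 × log₂(0.3571) = 0.5305
  p(1,1)=2/7: -0.2857 × log₂(0.2857) = 0.5164
H(X,Y) = 1.8352 bits


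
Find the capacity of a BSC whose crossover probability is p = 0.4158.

For BSC with error probability p:
C = 1 - H(p) where H(p) is binary entropy
H(0.4158) = -0.4158 × log₂(0.4158) - 0.5842 × log₂(0.5842)
H(p) = 0.9794
C = 1 - 0.9794 = 0.0206 bits/use


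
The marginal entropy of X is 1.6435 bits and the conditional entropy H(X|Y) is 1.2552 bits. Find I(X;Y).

I(X;Y) = H(X) - H(X|Y)
I(X;Y) = 1.6435 - 1.2552 = 0.3883 bits


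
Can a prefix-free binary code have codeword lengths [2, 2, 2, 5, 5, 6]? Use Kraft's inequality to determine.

Kraft inequality: Σ 2^(-l_i) ≤ 1 for prefix-free code
Calculating: 2^(-2) + 2^(-2) + 2^(-2) + 2^(-5) + 2^(-5) + 2^(-6)
= 0.25 + 0.25 + 0.25 + 0.03125 + 0.03125 + 0.015625
= 0.8281
Since 0.8281 ≤ 1, prefix-free code exists


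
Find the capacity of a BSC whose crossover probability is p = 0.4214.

For BSC with error probability p:
C = 1 - H(p) where H(p) is binary entropy
H(0.4214) = -0.4214 × log₂(0.4214) - 0.5786 × log₂(0.5786)
H(p) = 0.9821
C = 1 - 0.9821 = 0.0179 bits/use


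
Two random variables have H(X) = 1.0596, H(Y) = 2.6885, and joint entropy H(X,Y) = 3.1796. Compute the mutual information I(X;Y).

I(X;Y) = H(X) + H(Y) - H(X,Y)
I(X;Y) = 1.0596 + 2.6885 - 3.1796 = 0.5685 bits


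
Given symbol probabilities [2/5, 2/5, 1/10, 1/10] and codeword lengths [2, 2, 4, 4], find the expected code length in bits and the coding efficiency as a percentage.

Average length L = Σ p_i × l_i = 2.4000 bits
Entropy H = 1.7219 bits
Efficiency η = H/L × 100% = 71.75%


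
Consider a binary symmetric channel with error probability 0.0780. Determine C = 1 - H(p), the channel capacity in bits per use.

For BSC with error probability p:
C = 1 - H(p) where H(p) is binary entropy
H(0.0780) = -0.0780 × log₂(0.0780) - 0.9220 × log₂(0.9220)
H(p) = 0.3951
C = 1 - 0.3951 = 0.6049 bits/use


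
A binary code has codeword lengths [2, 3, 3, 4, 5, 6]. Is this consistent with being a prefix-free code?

Kraft inequality: Σ 2^(-l_i) ≤ 1 for prefix-free code
Calculating: 2^(-2) + 2^(-3) + 2^(-3) + 2^(-4) + 2^(-5) + 2^(-6)
= 0.25 + 0.125 + 0.125 + 0.0625 + 0.03125 + 0.015625
= 0.6094
Since 0.6094 ≤ 1, prefix-free code exists


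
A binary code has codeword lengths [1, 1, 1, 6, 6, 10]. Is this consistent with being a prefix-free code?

Kraft inequality: Σ 2^(-l_i) ≤ 1 for prefix-free code
Calculating: 2^(-1) + 2^(-1) + 2^(-1) + 2^(-6) + 2^(-6) + 2^(-10)
= 0.5 + 0.5 + 0.5 + 0.015625 + 0.015625 + 0.0009765625
= 1.5322
Since 1.5322 > 1, prefix-free code does not exist


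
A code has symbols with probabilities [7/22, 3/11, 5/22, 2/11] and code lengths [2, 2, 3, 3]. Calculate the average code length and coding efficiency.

Average length L = Σ p_i × l_i = 2.4091 bits
Entropy H = 1.9698 bits
Efficiency η = H/L × 100% = 81.77%


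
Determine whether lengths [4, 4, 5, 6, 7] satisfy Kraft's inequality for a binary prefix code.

Kraft inequality: Σ 2^(-l_i) ≤ 1 for prefix-free code
Calculating: 2^(-4) + 2^(-4) + 2^(-5) + 2^(-6) + 2^(-7)
= 0.0625 + 0.0625 + 0.03125 + 0.015625 + 0.0078125
= 0.1797
Since 0.1797 ≤ 1, prefix-free code exists


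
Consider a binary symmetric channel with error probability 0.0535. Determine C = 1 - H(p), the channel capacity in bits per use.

For BSC with error probability p:
C = 1 - H(p) where H(p) is binary entropy
H(0.0535) = -0.0535 × log₂(0.0535) - 0.9465 × log₂(0.9465)
H(p) = 0.3011
C = 1 - 0.3011 = 0.6989 bits/use


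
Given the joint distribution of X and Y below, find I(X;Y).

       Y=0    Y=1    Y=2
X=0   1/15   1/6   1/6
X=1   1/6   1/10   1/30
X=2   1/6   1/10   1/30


H(X) = 1.5710, H(Y) = 1.5494, H(X,Y) = 2.9753
I(X;Y) = H(X) + H(Y) - H(X,Y) = 0.1451 bits


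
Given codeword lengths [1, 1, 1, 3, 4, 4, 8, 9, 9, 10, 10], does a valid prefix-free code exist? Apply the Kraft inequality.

Kraft inequality: Σ 2^(-l_i) ≤ 1 for prefix-free code
Calculating: 2^(-1) + 2^(-1) + 2^(-1) + 2^(-3) + 2^(-4) + 2^(-4) + 2^(-8) + 2^(-9) + 2^(-9) + 2^(-10) + 2^(-10)
= 0.5 + 0.5 + 0.5 + 0.125 + 0.0625 + 0.0625 + 0.00390625 + 0.001953125 + 0.001953125 + 0.0009765625 + 0.0009765625
= 1.7598
Since 1.7598 > 1, prefix-free code does not exist


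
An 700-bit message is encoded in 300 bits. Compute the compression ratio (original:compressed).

Compression ratio = Original / Compressed
= 700 / 300 = 2.33:1


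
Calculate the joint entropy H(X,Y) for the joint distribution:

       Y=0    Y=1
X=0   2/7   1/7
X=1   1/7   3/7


H(X,Y) = -Σ p(x,y) log₂ p(x,y)
  p(0,0)=2/7: -0.2857 × log₂(0.2857) = 0.5164
  p(0,1)=1/7: -0.1429 × log₂(0.1429) = 0.4011
  p(1,0)=1/7: -0.1429 × log₂(0.1429) = 0.4011
  p(1,1)=3/7: -0.4286 × log₂(0.4286) = 0.5239
H(X,Y) = 1.8424 bits


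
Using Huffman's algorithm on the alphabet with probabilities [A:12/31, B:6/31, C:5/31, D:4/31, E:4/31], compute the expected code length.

Huffman tree construction:
Combine smallest probabilities repeatedly
Resulting codes:
  A: 0 (length 1)
  B: 111 (length 3)
  C: 110 (length 3)
  D: 100 (length 3)
  E: 101 (length 3)
Average length = Σ p(s) × length(s) = 2.2258 bits


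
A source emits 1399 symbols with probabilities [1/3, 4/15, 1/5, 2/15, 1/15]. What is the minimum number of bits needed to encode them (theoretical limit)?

Entropy H = 2.1493 bits/symbol
Minimum bits = H × n = 2.1493 × 1399
= 3006.81 bits


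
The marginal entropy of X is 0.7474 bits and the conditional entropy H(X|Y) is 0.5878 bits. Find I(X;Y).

I(X;Y) = H(X) - H(X|Y)
I(X;Y) = 0.7474 - 0.5878 = 0.1596 bits


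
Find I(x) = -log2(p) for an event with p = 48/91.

Information content I(x) = -log₂(p(x))
I = -log₂(48/91) = -log₂(0.5275)
I = 0.9228 bits


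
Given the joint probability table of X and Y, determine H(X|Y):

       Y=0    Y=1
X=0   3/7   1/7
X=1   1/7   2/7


H(X|Y) = Σ_y p(y) H(X|Y=y)
  p(Y=0) = 4/7, H(X|Y=0) = 0.8113
  p(Y=1) = 3/7, H(X|Y=1) = 0.9183
H(X|Y) = 0.5714×0.8113 + 0.4286×0.9183 = 0.8571 bits


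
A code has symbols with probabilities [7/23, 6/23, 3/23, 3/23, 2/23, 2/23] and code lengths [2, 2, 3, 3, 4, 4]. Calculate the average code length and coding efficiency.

Average length L = Σ p_i × l_i = 2.6087 bits
Entropy H = 2.4074 bits
Efficiency η = H/L × 100% = 92.28%


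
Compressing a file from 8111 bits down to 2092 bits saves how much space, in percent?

Space savings = (1 - Compressed/Original) × 100%
= (1 - 2092/8111) × 100%
= 74.21%


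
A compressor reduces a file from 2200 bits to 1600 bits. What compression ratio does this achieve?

Compression ratio = Original / Compressed
= 2200 / 1600 = 1.38:1


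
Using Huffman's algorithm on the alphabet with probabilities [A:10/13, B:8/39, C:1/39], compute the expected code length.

Huffman tree construction:
Combine smallest probabilities repeatedly
Resulting codes:
  A: 1 (length 1)
  B: 01 (length 2)
  C: 00 (length 2)
Average length = Σ p(s) × length(s) = 1.2308 bits


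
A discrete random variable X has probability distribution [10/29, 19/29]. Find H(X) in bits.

H(X) = -Σ p(x) log₂ p(x)
  -10/29 × log₂(10/29) = 0.5297
  -19/29 × log₂(19/29) = 0.3997
H(X) = 0.9294 bits


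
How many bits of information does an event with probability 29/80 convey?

Information content I(x) = -log₂(p(x))
I = -log₂(29/80) = -log₂(0.3625)
I = 1.4639 bits


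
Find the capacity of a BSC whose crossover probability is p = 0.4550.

For BSC with error probability p:
C = 1 - H(p) where H(p) is binary entropy
H(0.4550) = -0.4550 × log₂(0.4550) - 0.5450 × log₂(0.5450)
H(p) = 0.9941
C = 1 - 0.9941 = 0.0059 bits/use


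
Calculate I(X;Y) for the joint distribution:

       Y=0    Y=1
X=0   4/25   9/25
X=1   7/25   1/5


H(X) = 0.9988, H(Y) = 0.9896, H(X,Y) = 1.9322
I(X;Y) = H(X) + H(Y) - H(X,Y) = 0.0562 bits


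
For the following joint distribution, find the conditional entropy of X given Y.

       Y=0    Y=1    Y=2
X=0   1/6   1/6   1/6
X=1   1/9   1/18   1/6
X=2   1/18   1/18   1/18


H(X|Y) = Σ_y p(y) H(X|Y=y)
  p(Y=0) = 1/3, H(X|Y=0) = 1.4591
  p(Y=1) = 5/18, H(X|Y=1) = 1.3710
  p(Y=2) = 7/18, H(X|Y=2) = 1.4488
H(X|Y) = 0.3333×1.4591 + 0.2778×1.3710 + 0.3889×1.4488 = 1.4306 bits


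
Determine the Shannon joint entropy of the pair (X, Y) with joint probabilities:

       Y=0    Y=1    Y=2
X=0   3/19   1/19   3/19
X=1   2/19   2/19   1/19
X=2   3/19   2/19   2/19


H(X,Y) = -Σ p(x,y) log₂ p(x,y)
  p(0,0)=3/19: -0.1579 × log₂(0.1579) = 0.4205
  p(0,1)=1/19: -0.0526 × log₂(0.0526) = 0.2236
  p(0,2)=3/19: -0.1579 × log₂(0.1579) = 0.4205
  p(1,0)=2/19: -0.1053 × log₂(0.1053) = 0.3419
  p(1,1)=2/19: -0.1053 × log₂(0.1053) = 0.3419
  p(1,2)=1/19: -0.0526 × log₂(0.0526) = 0.2236
  p(2,0)=3/19: -0.1579 × log₂(0.1579) = 0.4205
  p(2,1)=2/19: -0.1053 × log₂(0.1053) = 0.3419
  p(2,2)=2/19: -0.1053 × log₂(0.1053) = 0.3419
H(X,Y) = 3.0761 bits


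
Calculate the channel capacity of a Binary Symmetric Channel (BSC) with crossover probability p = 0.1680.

For BSC with error probability p:
C = 1 - H(p) where H(p) is binary entropy
H(0.1680) = -0.1680 × log₂(0.1680) - 0.8320 × log₂(0.8320)
H(p) = 0.6531
C = 1 - 0.6531 = 0.3469 bits/use


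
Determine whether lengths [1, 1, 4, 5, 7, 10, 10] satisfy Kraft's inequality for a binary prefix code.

Kraft inequality: Σ 2^(-l_i) ≤ 1 for prefix-free code
Calculating: 2^(-1) + 2^(-1) + 2^(-4) + 2^(-5) + 2^(-7) + 2^(-10) + 2^(-10)
= 0.5 + 0.5 + 0.0625 + 0.03125 + 0.0078125 + 0.0009765625 + 0.0009765625
= 1.1035
Since 1.1035 > 1, prefix-free code does not exist


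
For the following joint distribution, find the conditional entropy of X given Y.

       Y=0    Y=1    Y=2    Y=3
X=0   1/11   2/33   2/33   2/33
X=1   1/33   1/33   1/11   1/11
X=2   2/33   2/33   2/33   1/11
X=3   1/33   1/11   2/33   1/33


H(X|Y) = Σ_y p(y) H(X|Y=y)
  p(Y=0) = 7/33, H(X|Y=0) = 1.8424
  p(Y=1) = 8/33, H(X|Y=1) = 1.9056
  p(Y=2) = 3/11, H(X|Y=2) = 1.9749
  p(Y=3) = 3/11, H(X|Y=3) = 1.8911
H(X|Y) = 0.2121×1.8424 + 0.2424×1.9056 + 0.2727×1.9749 + 0.2727×1.8911 = 1.9071 bits


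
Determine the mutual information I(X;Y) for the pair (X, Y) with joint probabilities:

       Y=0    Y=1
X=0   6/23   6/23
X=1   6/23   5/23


H(X) = 0.9986, H(Y) = 0.9986, H(X,Y) = 1.9958
I(X;Y) = H(X) + H(Y) - H(X,Y) = 0.0015 bits


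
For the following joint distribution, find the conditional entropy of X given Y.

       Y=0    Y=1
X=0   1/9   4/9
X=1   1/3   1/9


H(X|Y) = Σ_y p(y) H(X|Y=y)
  p(Y=0) = 4/9, H(X|Y=0) = 0.8113
  p(Y=1) = 5/9, H(X|Y=1) = 0.7219
H(X|Y) = 0.4444×0.8113 + 0.5556×0.7219 = 0.7616 bits
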